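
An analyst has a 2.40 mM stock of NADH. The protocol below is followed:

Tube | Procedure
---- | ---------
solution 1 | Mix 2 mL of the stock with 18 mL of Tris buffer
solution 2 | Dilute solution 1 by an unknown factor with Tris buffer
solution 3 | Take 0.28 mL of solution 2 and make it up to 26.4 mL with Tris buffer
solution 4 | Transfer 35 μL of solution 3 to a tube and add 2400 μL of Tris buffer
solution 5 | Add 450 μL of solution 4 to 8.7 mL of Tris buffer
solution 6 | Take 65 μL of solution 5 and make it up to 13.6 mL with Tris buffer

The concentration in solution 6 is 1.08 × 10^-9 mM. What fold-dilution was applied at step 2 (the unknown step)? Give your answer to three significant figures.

Step 1: 2 mL + 18 mL = 20 mL total → factor 20/2 = 10
Step 2: unknown factor x
Step 3: 0.28 mL brought to 26.4 mL → factor 26.4/0.28 = 94.286
Step 4: 35 μL + 2400 μL = 2435 μL total → factor 2435/35 = 69.571
Step 5: 450 μL + 8.7 mL = 9150 μL total → factor 9150/450 = 20.333
Step 6: 65 μL brought to 13.6 mL → factor 13600/65 = 209.23
Product of known-step factors = 2.7907 × 10^8
Overall factor = 2.40 mM / (1.08 × 10^-9 mM) = 2.2222 × 10^9
x = 2.2222 × 10^9 / 2.7907 × 10^8 = 7.96

7.96-fold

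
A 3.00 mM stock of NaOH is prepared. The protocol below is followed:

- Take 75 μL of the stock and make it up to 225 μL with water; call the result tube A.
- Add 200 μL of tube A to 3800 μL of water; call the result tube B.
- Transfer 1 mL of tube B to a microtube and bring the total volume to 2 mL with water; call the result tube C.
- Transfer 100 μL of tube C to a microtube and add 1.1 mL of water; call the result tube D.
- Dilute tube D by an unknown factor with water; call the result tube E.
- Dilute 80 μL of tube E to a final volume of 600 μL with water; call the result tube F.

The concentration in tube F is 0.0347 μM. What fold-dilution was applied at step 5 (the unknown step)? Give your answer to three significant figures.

8.01-fold

Step 1: 75 μL brought to 225 μL → factor 225/75 = 3
Step 2: 200 μL + 3800 μL = 4000 μL total → factor 4000/200 = 20
Step 3: 1 mL brought to 2 mL → factor 2/1 = 2
Step 4: 100 μL + 1.1 mL = 1200 μL total → factor 1200/100 = 12
Step 5: unknown factor x
Step 6: 80 μL brought to 600 μL → factor 600/80 = 7.5
Product of known-step factors = 10800
Overall factor = 3.00 mM / (0.0347 μM) = 86455
x = 86455 / 10800 = 8.01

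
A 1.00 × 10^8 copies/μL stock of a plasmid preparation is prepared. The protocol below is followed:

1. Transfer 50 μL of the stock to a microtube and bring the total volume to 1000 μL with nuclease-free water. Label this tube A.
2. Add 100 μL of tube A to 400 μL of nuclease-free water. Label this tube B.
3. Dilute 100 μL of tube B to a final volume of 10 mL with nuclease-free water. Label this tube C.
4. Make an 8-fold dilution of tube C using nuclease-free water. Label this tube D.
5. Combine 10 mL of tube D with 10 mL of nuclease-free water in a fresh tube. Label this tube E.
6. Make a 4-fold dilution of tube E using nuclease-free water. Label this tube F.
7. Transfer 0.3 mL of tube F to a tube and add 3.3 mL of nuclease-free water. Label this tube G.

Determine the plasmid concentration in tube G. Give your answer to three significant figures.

Step 1: 50 μL brought to 1000 μL → factor 1000/50 = 20
Step 2: 100 μL + 400 μL = 500 μL total → factor 500/100 = 5
Step 3: 100 μL brought to 10 mL → factor 10000/100 = 100
Step 4: 8-fold → factor 8
Step 5: 10 mL + 10 mL = 20 mL total → factor 20/10 = 2
Step 6: 4-fold → factor 4
Step 7: 0.3 mL + 3.3 mL = 3.6 mL total → factor 3.6/0.3 = 12
Overall dilution factor = 20 × 5 × 100 × 8 × 2 × 4 × 12 = 7.68 × 10^6
Final = 1.00 × 10^8 copies/μL / 7.68 × 10^6 = 13.0 copies/μL

13.0 copies/μL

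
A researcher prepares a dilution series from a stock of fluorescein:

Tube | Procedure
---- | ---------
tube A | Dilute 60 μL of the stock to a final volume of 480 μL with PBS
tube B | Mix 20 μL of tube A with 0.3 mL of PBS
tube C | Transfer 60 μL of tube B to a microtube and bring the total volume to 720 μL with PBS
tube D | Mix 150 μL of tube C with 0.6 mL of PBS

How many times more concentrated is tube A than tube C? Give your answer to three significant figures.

192

Step 1: 60 μL brought to 480 μL → factor 480/60 = 8
Step 2: 20 μL + 0.3 mL = 320 μL total → factor 320/20 = 16
Step 3: 60 μL brought to 720 μL → factor 720/60 = 12
Dilution factor to tube A = 8; to tube C = 1536
[tube A]/[tube C] = (factor to tube C)/(factor to tube A) = 1536/8 = 192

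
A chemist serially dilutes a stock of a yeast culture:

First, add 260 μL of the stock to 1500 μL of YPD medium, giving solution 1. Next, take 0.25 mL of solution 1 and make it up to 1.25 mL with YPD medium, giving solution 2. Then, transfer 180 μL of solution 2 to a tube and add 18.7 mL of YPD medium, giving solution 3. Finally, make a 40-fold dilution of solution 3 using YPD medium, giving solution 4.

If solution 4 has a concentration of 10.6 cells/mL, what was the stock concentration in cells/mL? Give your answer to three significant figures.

1.51 × 10^6 cells/mL

Step 1: 260 μL + 1500 μL = 1760 μL total → factor 1760/260 = 6.7692
Step 2: 0.25 mL brought to 1.25 mL → factor 1.25/0.25 = 5
Step 3: 180 μL + 18.7 mL = 18880 μL total → factor 18880/180 = 104.89
Step 4: 40-fold → factor 40
Overall dilution factor = 6.7692 × 5 × 104.89 × 40 = 1.42 × 10^5
Stock = 10.6 cells/mL × 1.42 × 10^5 = 1.51 × 10^6 cells/mL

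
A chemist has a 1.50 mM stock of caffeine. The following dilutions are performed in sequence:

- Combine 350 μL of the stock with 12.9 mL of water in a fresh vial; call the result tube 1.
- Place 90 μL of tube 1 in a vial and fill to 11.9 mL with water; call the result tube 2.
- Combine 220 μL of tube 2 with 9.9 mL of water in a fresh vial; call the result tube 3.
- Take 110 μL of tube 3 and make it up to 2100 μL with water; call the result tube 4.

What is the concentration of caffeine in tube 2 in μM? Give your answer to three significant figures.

Step 1: 350 μL + 12.9 mL = 13250 μL total → factor 13250/350 = 37.857
Step 2: 90 μL brought to 11.9 mL → factor 11900/90 = 132.22
Dilution factor through tube 2 = 37.857 × 132.22 = 5005.6
[tube 2] = 1.50 mM / 5005.6 = 0.0002997 mM = 0.300 μM

0.300 μM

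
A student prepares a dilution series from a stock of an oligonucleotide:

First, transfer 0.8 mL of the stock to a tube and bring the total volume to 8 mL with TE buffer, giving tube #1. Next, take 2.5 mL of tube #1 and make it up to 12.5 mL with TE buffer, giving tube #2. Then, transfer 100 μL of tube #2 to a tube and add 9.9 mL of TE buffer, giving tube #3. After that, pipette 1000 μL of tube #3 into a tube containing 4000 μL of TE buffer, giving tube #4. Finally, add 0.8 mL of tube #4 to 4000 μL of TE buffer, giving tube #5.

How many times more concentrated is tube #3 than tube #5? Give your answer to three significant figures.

30.0

Step 1: 0.8 mL brought to 8 mL → factor 8/0.8 = 10
Step 2: 2.5 mL brought to 12.5 mL → factor 12.5/2.5 = 5
Step 3: 100 μL + 9.9 mL = 10000 μL total → factor 10000/100 = 100
Step 4: 1000 μL + 4000 μL = 5000 μL total → factor 5000/1000 = 5
Step 5: 0.8 mL + 4000 μL = 4.8 mL total → factor 4.8/0.8 = 6
Dilution factor to tube #3 = 5000; to tube #5 = 1.5 × 10^5
[tube #3]/[tube #5] = (factor to tube #5)/(factor to tube #3) = 1.5 × 10^5/5000 = 30.0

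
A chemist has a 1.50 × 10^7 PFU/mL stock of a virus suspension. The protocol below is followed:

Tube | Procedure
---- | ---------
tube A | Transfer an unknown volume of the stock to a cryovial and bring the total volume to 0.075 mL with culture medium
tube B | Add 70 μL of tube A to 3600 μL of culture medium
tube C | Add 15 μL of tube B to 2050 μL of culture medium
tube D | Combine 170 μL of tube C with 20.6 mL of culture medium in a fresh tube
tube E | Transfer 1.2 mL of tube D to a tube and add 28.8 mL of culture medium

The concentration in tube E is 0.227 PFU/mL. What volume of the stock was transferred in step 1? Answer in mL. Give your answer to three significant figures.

Step 1: v brought to 0.075 mL → factor = 0.075 mL/v
Step 2: 70 μL + 3600 μL = 3670 μL total → factor 3670/70 = 52.429
Step 3: 15 μL + 2050 μL = 2065 μL total → factor 2065/15 = 137.67
Step 4: 170 μL + 20.6 mL = 20770 μL total → factor 20770/170 = 122.18
Step 5: 1.2 mL + 28.8 mL = 30 mL total → factor 30/1.2 = 25
Product of known-step factors = 2.2046 × 10^7
Overall factor = 1.50 × 10^7 PFU/mL / (0.227 PFU/mL) = 6.6079 × 10^7
Step-1 factor = 6.6079 × 10^7 / 2.2046 × 10^7 = 2.9974
v = 0.075 mL / 2.9974 = 0.0250 mL

0.0250 mL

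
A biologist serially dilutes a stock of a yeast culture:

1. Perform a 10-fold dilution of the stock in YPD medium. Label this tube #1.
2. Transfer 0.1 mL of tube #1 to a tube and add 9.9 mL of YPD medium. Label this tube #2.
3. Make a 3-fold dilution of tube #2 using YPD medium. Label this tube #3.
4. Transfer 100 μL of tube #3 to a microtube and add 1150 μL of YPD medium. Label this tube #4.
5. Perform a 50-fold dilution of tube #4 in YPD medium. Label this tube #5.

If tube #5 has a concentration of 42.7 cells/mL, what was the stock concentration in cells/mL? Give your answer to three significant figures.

8.01 × 10^7 cells/mL

Step 1: 10-fold → factor 10
Step 2: 0.1 mL + 9.9 mL = 10 mL total → factor 10/0.1 = 100
Step 3: 3-fold → factor 3
Step 4: 100 μL + 1150 μL = 1250 μL total → factor 1250/100 = 12.5
Step 5: 50-fold → factor 50
Overall dilution factor = 10 × 100 × 3 × 12.5 × 50 = 1.875 × 10^6
Stock = 42.7 cells/mL × 1.875 × 10^6 = 8.01 × 10^7 cells/mL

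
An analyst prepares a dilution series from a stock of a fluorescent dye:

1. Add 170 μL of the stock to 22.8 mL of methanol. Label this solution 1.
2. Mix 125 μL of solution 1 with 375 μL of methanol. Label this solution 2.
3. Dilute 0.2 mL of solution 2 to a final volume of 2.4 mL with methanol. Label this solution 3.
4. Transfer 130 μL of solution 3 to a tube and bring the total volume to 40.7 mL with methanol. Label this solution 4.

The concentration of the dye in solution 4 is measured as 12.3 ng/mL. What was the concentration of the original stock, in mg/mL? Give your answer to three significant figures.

25.0 mg/mL

Step 1: 170 μL + 22.8 mL = 22970 μL total → factor 22970/170 = 135.12
Step 2: 125 μL + 375 μL = 500 μL total → factor 500/125 = 4
Step 3: 0.2 mL brought to 2.4 mL → factor 2.4/0.2 = 12
Step 4: 130 μL brought to 40.7 mL → factor 40700/130 = 313.08
Overall dilution factor = 135.12 × 4 × 12 × 313.08 = 2.0305 × 10^6
Stock = 12.3 ng/mL × 2.0305 × 10^6 = 2.498 × 10^7 ng/mL = 25.0 mg/mL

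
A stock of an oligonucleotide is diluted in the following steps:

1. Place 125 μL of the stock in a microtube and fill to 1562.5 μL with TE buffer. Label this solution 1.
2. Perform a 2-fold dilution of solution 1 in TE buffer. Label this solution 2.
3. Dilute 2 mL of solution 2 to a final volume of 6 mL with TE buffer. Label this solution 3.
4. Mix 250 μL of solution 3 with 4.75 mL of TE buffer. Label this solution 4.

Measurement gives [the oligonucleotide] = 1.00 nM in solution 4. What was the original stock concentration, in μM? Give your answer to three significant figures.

1.50 μM

Step 1: 125 μL brought to 1562.5 μL → factor 1562.5/125 = 12.5
Step 2: 2-fold → factor 2
Step 3: 2 mL brought to 6 mL → factor 6/2 = 3
Step 4: 250 μL + 4.75 mL = 5000 μL total → factor 5000/250 = 20
Overall dilution factor = 12.5 × 2 × 3 × 20 = 1500
Stock = 1.00 nM × 1500 = 1500 nM = 1.50 μM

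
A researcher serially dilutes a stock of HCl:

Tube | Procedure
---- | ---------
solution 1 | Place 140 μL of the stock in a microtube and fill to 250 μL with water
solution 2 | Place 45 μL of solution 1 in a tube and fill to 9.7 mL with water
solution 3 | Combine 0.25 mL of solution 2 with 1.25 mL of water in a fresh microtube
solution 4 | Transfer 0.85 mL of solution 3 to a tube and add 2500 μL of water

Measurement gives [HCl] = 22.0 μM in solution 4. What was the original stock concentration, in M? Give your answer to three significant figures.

Step 1: 140 μL brought to 250 μL → factor 250/140 = 1.7857
Step 2: 45 μL brought to 9.7 mL → factor 9700/45 = 215.56
Step 3: 0.25 mL + 1.25 mL = 1.5 mL total → factor 1.5/0.25 = 6
Step 4: 0.85 mL + 2500 μL = 3.35 mL total → factor 3.35/0.85 = 3.9412
Overall dilution factor = 1.7857 × 215.56 × 6 × 3.9412 = 9102.2
Stock = 22.0 μM × 9102.2 = 2.002 × 10^5 μM = 0.200 M

0.200 M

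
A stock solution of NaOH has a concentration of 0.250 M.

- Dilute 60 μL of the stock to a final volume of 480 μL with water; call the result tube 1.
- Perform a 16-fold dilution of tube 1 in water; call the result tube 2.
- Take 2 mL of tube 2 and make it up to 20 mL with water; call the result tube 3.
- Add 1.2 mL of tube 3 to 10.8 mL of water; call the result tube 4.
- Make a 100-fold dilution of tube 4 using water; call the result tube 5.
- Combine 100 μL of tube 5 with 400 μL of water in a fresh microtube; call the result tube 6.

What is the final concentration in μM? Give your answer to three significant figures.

Step 1: 60 μL brought to 480 μL → factor 480/60 = 8
Step 2: 16-fold → factor 16
Step 3: 2 mL brought to 20 mL → factor 20/2 = 10
Step 4: 1.2 mL + 10.8 mL = 12 mL total → factor 12/1.2 = 10
Step 5: 100-fold → factor 100
Step 6: 100 μL + 400 μL = 500 μL total → factor 500/100 = 5
Overall dilution factor = 8 × 16 × 10 × 10 × 100 × 5 = 6.4 × 10^6
Final = 0.250 M / 6.4 × 10^6 = 3.906 × 10^-8 M = 0.0391 μM

0.0391 μM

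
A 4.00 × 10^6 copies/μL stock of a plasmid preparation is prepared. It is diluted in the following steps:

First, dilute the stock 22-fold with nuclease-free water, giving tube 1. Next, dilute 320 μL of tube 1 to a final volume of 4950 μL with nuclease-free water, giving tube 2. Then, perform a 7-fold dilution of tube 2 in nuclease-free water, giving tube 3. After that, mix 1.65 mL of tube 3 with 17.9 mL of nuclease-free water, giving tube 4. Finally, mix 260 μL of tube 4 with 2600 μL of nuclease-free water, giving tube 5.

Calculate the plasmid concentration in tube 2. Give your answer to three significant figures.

Step 1: 22-fold → factor 22
Step 2: 320 μL brought to 4950 μL → factor 4950/320 = 15.469
Dilution factor through tube 2 = 22 × 15.469 = 340.31
[tube 2] = 4.00 × 10^6 copies/μL / 340.31 = 1.18 × 10^4 copies/μL

1.18 × 10^4 copies/μL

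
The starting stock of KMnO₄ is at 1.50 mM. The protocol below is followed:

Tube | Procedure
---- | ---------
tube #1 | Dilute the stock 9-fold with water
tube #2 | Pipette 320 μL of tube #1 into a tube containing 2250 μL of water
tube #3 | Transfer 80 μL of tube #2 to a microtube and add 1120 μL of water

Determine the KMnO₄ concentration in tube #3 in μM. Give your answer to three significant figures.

Step 1: 9-fold → factor 9
Step 2: 320 μL + 2250 μL = 2570 μL total → factor 2570/320 = 8.0312
Step 3: 80 μL + 1120 μL = 1200 μL total → factor 1200/80 = 15
Overall dilution factor = 9 × 8.0312 × 15 = 1084.2
Final = 1.50 mM / 1084.2 = 0.001383 mM = 1.38 μM

1.38 μM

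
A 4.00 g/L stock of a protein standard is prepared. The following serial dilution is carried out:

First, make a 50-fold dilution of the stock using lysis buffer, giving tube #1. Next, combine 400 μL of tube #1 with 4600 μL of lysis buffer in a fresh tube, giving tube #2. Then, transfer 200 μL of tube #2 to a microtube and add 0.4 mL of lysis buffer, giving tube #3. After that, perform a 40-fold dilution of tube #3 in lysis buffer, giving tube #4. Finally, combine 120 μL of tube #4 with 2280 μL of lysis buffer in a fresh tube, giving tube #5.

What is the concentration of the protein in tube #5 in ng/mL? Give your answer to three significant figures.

Step 1: 50-fold → factor 50
Step 2: 400 μL + 4600 μL = 5000 μL total → factor 5000/400 = 12.5
Step 3: 200 μL + 0.4 mL = 600 μL total → factor 600/200 = 3
Step 4: 40-fold → factor 40
Step 5: 120 μL + 2280 μL = 2400 μL total → factor 2400/120 = 20
Overall dilution factor = 50 × 12.5 × 3 × 40 × 20 = 1.5 × 10^6
Final = 4.00 g/L / 1.5 × 10^6 = 2.667 × 10^-6 g/L = 2.67 ng/mL

2.67 ng/mL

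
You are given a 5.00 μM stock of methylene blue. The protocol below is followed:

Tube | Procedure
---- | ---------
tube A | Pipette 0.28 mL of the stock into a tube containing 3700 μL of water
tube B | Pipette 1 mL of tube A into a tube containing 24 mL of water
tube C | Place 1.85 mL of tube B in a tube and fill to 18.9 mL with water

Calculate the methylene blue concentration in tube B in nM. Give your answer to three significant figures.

14.1 nM

Step 1: 0.28 mL + 3700 μL = 3.98 mL total → factor 3.98/0.28 = 14.214
Step 2: 1 mL + 24 mL = 25 mL total → factor 25/1 = 25
Dilution factor through tube B = 14.214 × 25 = 355.36
[tube B] = 5.00 μM / 355.36 = 0.01407 μM = 14.1 nM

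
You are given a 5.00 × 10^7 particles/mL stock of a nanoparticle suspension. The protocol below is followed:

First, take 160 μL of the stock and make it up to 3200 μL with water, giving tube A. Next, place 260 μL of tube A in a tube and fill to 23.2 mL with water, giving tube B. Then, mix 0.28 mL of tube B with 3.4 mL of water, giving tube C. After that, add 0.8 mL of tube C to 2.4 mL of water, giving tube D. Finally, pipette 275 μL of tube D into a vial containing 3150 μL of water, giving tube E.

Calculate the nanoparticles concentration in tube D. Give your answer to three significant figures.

533 particles/mL

Step 1: 160 μL brought to 3200 μL → factor 3200/160 = 20
Step 2: 260 μL brought to 23.2 mL → factor 23200/260 = 89.231
Step 3: 0.28 mL + 3.4 mL = 3.68 mL total → factor 3.68/0.28 = 13.143
Step 4: 0.8 mL + 2.4 mL = 3.2 mL total → factor 3.2/0.8 = 4
Dilution factor through tube D = 20 × 89.231 × 13.143 × 4 = 93820
[tube D] = 5.00 × 10^7 particles/mL / 93820 = 533 particles/mL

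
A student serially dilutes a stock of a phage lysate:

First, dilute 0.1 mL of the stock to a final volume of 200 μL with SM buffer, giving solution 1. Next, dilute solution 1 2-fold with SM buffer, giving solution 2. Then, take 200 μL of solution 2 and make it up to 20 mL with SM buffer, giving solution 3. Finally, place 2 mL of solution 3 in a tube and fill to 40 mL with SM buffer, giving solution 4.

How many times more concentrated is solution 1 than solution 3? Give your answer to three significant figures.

200

Step 1: 0.1 mL brought to 200 μL → factor 0.2/0.1 = 2
Step 2: 2-fold → factor 2
Step 3: 200 μL brought to 20 mL → factor 20000/200 = 100
Dilution factor to solution 1 = 2; to solution 3 = 400
[solution 1]/[solution 3] = (factor to solution 3)/(factor to solution 1) = 400/2 = 200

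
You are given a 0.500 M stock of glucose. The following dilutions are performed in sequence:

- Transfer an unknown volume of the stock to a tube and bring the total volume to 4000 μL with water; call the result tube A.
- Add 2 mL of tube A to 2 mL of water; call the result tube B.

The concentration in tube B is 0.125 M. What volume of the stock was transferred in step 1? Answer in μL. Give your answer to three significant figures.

Step 1: v brought to 4000 μL → factor = 4000 μL/v
Step 2: 2 mL + 2 mL = 4 mL total → factor 4/2 = 2
Product of known-step factors = 2
Overall factor = 0.500 M / (0.125 M) = 4
Step-1 factor = 4 / 2 = 2
v = 4000 μL / 2 = 2.00 × 10^3 μL

2.00 × 10^3 μL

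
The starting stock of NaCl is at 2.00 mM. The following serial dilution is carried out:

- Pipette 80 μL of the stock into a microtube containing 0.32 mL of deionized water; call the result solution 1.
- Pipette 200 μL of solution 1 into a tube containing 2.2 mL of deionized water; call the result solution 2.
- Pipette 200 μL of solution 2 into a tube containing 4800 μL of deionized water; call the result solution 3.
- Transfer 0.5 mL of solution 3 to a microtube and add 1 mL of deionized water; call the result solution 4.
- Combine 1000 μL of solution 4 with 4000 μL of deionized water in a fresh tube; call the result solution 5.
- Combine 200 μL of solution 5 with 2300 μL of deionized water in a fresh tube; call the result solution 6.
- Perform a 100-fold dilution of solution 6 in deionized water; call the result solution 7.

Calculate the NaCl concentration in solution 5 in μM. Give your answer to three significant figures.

Step 1: 80 μL + 0.32 mL = 400 μL total → factor 400/80 = 5
Step 2: 200 μL + 2.2 mL = 2400 μL total → factor 2400/200 = 12
Step 3: 200 μL + 4800 μL = 5000 μL total → factor 5000/200 = 25
Step 4: 0.5 mL + 1 mL = 1.5 mL total → factor 1.5/0.5 = 3
Step 5: 1000 μL + 4000 μL = 5000 μL total → factor 5000/1000 = 5
Dilution factor through solution 5 = 5 × 12 × 25 × 3 × 5 = 22500
[solution 5] = 2.00 mM / 22500 = 8.889 × 10^-5 mM = 0.0889 μM

0.0889 μM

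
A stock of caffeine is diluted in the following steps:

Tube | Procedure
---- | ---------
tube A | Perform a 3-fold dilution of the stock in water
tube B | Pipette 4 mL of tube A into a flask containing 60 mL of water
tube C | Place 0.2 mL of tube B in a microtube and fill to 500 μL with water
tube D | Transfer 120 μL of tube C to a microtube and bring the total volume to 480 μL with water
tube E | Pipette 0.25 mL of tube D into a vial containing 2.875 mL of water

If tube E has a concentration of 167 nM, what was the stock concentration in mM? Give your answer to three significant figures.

1.00 mM

Step 1: 3-fold → factor 3
Step 2: 4 mL + 60 mL = 64 mL total → factor 64/4 = 16
Step 3: 0.2 mL brought to 500 μL → factor 0.5/0.2 = 2.5
Step 4: 120 μL brought to 480 μL → factor 480/120 = 4
Step 5: 0.25 mL + 2.875 mL = 3.125 mL total → factor 3.125/0.25 = 12.5
Overall dilution factor = 3 × 16 × 2.5 × 4 × 12.5 = 6000
Stock = 167 nM × 6000 = 1.002 × 10^6 nM = 1.00 mM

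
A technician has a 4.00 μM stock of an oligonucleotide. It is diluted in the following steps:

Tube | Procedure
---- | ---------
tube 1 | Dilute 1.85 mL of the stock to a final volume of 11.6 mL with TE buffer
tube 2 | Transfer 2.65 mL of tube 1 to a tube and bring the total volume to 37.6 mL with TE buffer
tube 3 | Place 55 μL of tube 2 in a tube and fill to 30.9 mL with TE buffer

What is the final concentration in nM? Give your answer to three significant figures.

0.0800 nM

Step 1: 1.85 mL brought to 11.6 mL → factor 11.6/1.85 = 6.2703
Step 2: 2.65 mL brought to 37.6 mL → factor 37.6/2.65 = 14.189
Step 3: 55 μL brought to 30.9 mL → factor 30900/55 = 561.82
Overall dilution factor = 6.2703 × 14.189 × 561.82 = 49983
Final = 4.00 μM / 49983 = 8.003 × 10^-5 μM = 0.0800 nM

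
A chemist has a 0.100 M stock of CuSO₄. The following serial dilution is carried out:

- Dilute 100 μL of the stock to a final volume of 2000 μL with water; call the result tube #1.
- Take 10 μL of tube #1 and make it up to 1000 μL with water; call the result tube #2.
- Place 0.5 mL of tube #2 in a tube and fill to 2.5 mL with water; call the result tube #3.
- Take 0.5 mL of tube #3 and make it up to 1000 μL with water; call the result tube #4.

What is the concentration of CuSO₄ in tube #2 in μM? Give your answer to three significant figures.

Step 1: 100 μL brought to 2000 μL → factor 2000/100 = 20
Step 2: 10 μL brought to 1000 μL → factor 1000/10 = 100
Dilution factor through tube #2 = 20 × 100 = 2000
[tube #2] = 0.100 M / 2000 = 5.000 × 10^-5 M = 50.0 μM

50.0 μM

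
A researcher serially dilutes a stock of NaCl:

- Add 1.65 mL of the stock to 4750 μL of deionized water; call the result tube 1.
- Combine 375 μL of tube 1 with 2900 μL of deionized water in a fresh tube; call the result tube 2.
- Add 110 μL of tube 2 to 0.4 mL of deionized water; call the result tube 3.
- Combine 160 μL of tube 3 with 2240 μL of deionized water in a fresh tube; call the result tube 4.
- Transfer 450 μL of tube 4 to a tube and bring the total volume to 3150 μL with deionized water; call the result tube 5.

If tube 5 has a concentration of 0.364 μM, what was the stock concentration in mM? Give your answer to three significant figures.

6.00 mM

Step 1: 1.65 mL + 4750 μL = 6.4 mL total → factor 6.4/1.65 = 3.8788
Step 2: 375 μL + 2900 μL = 3275 μL total → factor 3275/375 = 8.7333
Step 3: 110 μL + 0.4 mL = 510 μL total → factor 510/110 = 4.6364
Step 4: 160 μL + 2240 μL = 2400 μL total → factor 2400/160 = 15
Step 5: 450 μL brought to 3150 μL → factor 3150/450 = 7
Overall dilution factor = 3.8788 × 8.7333 × 4.6364 × 15 × 7 = 16491
Stock = 0.364 μM × 16491 = 6003 μM = 6.00 mM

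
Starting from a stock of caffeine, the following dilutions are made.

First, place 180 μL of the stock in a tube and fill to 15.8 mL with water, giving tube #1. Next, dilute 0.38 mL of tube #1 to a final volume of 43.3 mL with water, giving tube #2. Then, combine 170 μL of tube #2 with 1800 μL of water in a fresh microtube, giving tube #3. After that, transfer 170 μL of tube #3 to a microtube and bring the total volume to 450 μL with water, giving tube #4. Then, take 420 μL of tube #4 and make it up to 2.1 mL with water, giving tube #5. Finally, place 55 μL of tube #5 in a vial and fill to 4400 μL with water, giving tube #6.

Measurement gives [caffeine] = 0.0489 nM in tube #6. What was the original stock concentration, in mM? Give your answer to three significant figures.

Step 1: 180 μL brought to 15.8 mL → factor 15800/180 = 87.778
Step 2: 0.38 mL brought to 43.3 mL → factor 43.3/0.38 = 113.95
Step 3: 170 μL + 1800 μL = 1970 μL total → factor 1970/170 = 11.588
Step 4: 170 μL brought to 450 μL → factor 450/170 = 2.6471
Step 5: 420 μL brought to 2.1 mL → factor 2100/420 = 5
Step 6: 55 μL brought to 4400 μL → factor 4400/55 = 80
Overall dilution factor = 87.778 × 113.95 × 11.588 × 2.6471 × 5 × 80 = 1.2272 × 10^8
Stock = 0.0489 nM × 1.2272 × 10^8 = 6.001 × 10^6 nM = 6.00 mM

6.00 mM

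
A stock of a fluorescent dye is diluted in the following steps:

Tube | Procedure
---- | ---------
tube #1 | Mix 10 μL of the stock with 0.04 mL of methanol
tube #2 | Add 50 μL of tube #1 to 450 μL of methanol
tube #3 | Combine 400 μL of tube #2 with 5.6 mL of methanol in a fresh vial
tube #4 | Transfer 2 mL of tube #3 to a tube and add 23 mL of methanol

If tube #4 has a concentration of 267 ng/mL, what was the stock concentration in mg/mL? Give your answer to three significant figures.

2.50 mg/mL

Step 1: 10 μL + 0.04 mL = 50 μL total → factor 50/10 = 5
Step 2: 50 μL + 450 μL = 500 μL total → factor 500/50 = 10
Step 3: 400 μL + 5.6 mL = 6000 μL total → factor 6000/400 = 15
Step 4: 2 mL + 23 mL = 25 mL total → factor 25/2 = 12.5
Overall dilution factor = 5 × 10 × 15 × 12.5 = 9375
Stock = 267 ng/mL × 9375 = 2.503 × 10^6 ng/mL = 2.50 mg/mL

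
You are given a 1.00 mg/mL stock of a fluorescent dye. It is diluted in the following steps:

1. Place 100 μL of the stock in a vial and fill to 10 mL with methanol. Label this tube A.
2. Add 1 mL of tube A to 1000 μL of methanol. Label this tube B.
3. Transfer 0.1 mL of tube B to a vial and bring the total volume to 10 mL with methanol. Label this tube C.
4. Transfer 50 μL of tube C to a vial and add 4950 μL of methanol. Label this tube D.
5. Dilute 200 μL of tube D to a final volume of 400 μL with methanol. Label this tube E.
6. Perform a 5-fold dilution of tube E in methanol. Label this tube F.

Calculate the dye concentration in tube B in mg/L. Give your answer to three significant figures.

5.00 mg/L

Step 1: 100 μL brought to 10 mL → factor 10000/100 = 100
Step 2: 1 mL + 1000 μL = 2 mL total → factor 2/1 = 2
Dilution factor through tube B = 100 × 2 = 200
[tube B] = 1.00 mg/mL / 200 = 0.005000 mg/mL = 5.00 mg/L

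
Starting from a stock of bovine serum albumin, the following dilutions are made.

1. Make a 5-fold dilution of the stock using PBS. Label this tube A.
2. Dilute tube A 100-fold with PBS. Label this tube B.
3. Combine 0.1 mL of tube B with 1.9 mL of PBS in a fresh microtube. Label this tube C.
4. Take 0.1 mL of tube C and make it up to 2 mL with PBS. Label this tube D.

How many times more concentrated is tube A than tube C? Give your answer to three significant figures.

Step 1: 5-fold → factor 5
Step 2: 100-fold → factor 100
Step 3: 0.1 mL + 1.9 mL = 2 mL total → factor 2/0.1 = 20
Dilution factor to tube A = 5; to tube C = 10000
[tube A]/[tube C] = (factor to tube C)/(factor to tube A) = 10000/5 = 2.00 × 10^3

2.00 × 10^3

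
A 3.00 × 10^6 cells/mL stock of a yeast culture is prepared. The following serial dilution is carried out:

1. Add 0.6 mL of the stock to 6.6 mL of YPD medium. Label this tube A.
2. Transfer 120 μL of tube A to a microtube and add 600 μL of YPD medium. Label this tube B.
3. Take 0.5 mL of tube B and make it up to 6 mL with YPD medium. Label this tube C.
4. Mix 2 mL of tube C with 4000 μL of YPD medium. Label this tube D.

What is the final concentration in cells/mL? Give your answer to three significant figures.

Step 1: 0.6 mL + 6.6 mL = 7.2 mL total → factor 7.2/0.6 = 12
Step 2: 120 μL + 600 μL = 720 μL total → factor 720/120 = 6
Step 3: 0.5 mL brought to 6 mL → factor 6/0.5 = 12
Step 4: 2 mL + 4000 μL = 6 mL total → factor 6/2 = 3
Overall dilution factor = 12 × 6 × 12 × 3 = 2592
Final = 3.00 × 10^6 cells/mL / 2592 = 1.16 × 10^3 cells/mL

1.16 × 10^3 cells/mL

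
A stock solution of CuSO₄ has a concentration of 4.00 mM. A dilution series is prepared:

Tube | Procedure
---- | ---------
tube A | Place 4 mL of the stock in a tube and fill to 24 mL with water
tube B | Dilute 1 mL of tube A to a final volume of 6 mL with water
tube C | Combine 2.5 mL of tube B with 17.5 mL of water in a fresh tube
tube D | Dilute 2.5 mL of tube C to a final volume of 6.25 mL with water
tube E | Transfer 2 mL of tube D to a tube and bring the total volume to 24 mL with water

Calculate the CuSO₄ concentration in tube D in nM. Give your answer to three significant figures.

5.56 × 10^3 nM

Step 1: 4 mL brought to 24 mL → factor 24/4 = 6
Step 2: 1 mL brought to 6 mL → factor 6/1 = 6
Step 3: 2.5 mL + 17.5 mL = 20 mL total → factor 20/2.5 = 8
Step 4: 2.5 mL brought to 6.25 mL → factor 6.25/2.5 = 2.5
Dilution factor through tube D = 6 × 6 × 8 × 2.5 = 720
[tube D] = 4.00 mM / 720 = 0.005556 mM = 5.56 × 10^3 nM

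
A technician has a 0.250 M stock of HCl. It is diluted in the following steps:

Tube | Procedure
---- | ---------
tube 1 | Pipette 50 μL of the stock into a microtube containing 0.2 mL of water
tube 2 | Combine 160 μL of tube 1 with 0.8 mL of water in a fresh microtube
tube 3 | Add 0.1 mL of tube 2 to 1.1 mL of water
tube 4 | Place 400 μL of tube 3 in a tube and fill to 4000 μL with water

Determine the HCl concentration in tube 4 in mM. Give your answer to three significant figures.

0.0694 mM

Step 1: 50 μL + 0.2 mL = 250 μL total → factor 250/50 = 5
Step 2: 160 μL + 0.8 mL = 960 μL total → factor 960/160 = 6
Step 3: 0.1 mL + 1.1 mL = 1.2 mL total → factor 1.2/0.1 = 12
Step 4: 400 μL brought to 4000 μL → factor 4000/400 = 10
Overall dilution factor = 5 × 6 × 12 × 10 = 3600
Final = 0.250 M / 3600 = 6.944 × 10^-5 M = 0.0694 mM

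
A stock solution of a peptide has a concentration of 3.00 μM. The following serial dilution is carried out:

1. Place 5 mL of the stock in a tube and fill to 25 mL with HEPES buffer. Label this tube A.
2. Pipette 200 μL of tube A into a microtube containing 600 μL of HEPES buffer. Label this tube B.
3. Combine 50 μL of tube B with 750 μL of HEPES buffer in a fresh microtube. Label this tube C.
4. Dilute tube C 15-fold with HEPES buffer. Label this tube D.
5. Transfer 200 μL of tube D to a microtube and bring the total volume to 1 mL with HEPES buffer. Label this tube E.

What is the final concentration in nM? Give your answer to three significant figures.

0.125 nM

Step 1: 5 mL brought to 25 mL → factor 25/5 = 5
Step 2: 200 μL + 600 μL = 800 μL total → factor 800/200 = 4
Step 3: 50 μL + 750 μL = 800 μL total → factor 800/50 = 16
Step 4: 15-fold → factor 15
Step 5: 200 μL brought to 1 mL → factor 1000/200 = 5
Overall dilution factor = 5 × 4 × 16 × 15 × 5 = 24000
Final = 3.00 μM / 24000 = 0.0001250 μM = 0.125 nM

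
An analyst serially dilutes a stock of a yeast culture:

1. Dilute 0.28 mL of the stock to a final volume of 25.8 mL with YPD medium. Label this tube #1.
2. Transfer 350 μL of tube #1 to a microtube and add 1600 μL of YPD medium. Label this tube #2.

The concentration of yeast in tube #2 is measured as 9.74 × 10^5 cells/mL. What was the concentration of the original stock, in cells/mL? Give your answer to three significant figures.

Step 1: 0.28 mL brought to 25.8 mL → factor 25.8/0.28 = 92.143
Step 2: 350 μL + 1600 μL = 1950 μL total → factor 1950/350 = 5.5714
Overall dilution factor = 92.143 × 5.5714 = 513.37
Stock = 9.74 × 10^5 cells/mL × 513.37 = 5.00 × 10^8 cells/mL

5.00 × 10^8 cells/mL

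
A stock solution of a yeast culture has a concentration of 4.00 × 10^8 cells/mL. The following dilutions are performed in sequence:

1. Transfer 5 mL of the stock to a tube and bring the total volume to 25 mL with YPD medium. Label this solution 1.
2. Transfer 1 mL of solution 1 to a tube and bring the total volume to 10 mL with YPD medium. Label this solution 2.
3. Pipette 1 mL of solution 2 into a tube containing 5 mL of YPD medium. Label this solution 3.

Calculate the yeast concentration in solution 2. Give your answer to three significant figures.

Step 1: 5 mL brought to 25 mL → factor 25/5 = 5
Step 2: 1 mL brought to 10 mL → factor 10/1 = 10
Dilution factor through solution 2 = 5 × 10 = 50
[solution 2] = 4.00 × 10^8 cells/mL / 50 = 8.00 × 10^6 cells/mL

8.00 × 10^6 cells/mL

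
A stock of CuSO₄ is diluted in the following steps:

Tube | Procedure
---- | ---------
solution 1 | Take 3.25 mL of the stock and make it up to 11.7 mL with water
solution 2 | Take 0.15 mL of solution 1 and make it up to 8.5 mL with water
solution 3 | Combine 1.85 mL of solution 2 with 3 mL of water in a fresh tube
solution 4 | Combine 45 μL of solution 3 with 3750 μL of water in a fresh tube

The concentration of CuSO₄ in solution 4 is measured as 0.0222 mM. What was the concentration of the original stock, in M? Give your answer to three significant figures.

Step 1: 3.25 mL brought to 11.7 mL → factor 11.7/3.25 = 3.6
Step 2: 0.15 mL brought to 8.5 mL → factor 8.5/0.15 = 56.667
Step 3: 1.85 mL + 3 mL = 4.85 mL total → factor 4.85/1.85 = 2.6216
Step 4: 45 μL + 3750 μL = 3795 μL total → factor 3795/45 = 84.333
Overall dilution factor = 3.6 × 56.667 × 2.6216 × 84.333 = 45102
Stock = 0.0222 mM × 45102 = 1001 mM = 1.00 M

1.00 M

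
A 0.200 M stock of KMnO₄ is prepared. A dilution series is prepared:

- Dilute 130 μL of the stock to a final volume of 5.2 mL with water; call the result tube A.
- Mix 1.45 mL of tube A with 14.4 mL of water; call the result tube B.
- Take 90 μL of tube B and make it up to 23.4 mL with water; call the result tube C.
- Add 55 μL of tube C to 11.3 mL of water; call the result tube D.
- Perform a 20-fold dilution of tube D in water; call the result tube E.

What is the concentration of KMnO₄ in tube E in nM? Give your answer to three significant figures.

Step 1: 130 μL brought to 5.2 mL → factor 5200/130 = 40
Step 2: 1.45 mL + 14.4 mL = 15.85 mL total → factor 15.85/1.45 = 10.931
Step 3: 90 μL brought to 23.4 mL → factor 23400/90 = 260
Step 4: 55 μL + 11.3 mL = 11355 μL total → factor 11355/55 = 206.45
Step 5: 20-fold → factor 20
Overall dilution factor = 40 × 10.931 × 260 × 206.45 × 20 = 4.6941 × 10^8
Final = 0.200 M / 4.6941 × 10^8 = 4.261 × 10^-10 M = 0.426 nM

0.426 nM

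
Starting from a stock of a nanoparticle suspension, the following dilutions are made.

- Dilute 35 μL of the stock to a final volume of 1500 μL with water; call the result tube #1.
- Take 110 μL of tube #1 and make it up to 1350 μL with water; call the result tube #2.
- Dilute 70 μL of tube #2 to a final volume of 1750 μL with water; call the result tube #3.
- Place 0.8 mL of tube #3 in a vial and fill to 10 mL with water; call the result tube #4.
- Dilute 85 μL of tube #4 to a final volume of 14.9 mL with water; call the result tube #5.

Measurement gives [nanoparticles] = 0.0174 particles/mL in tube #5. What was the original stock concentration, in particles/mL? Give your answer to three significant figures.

Step 1: 35 μL brought to 1500 μL → factor 1500/35 = 42.857
Step 2: 110 μL brought to 1350 μL → factor 1350/110 = 12.273
Step 3: 70 μL brought to 1750 μL → factor 1750/70 = 25
Step 4: 0.8 mL brought to 10 mL → factor 10/0.8 = 12.5
Step 5: 85 μL brought to 14.9 mL → factor 14900/85 = 175.29
Overall dilution factor = 42.857 × 12.273 × 25 × 12.5 × 175.29 = 2.8813 × 10^7
Stock = 0.0174 particles/mL × 2.8813 × 10^7 = 5.01 × 10^5 particles/mL

5.01 × 10^5 particles/mL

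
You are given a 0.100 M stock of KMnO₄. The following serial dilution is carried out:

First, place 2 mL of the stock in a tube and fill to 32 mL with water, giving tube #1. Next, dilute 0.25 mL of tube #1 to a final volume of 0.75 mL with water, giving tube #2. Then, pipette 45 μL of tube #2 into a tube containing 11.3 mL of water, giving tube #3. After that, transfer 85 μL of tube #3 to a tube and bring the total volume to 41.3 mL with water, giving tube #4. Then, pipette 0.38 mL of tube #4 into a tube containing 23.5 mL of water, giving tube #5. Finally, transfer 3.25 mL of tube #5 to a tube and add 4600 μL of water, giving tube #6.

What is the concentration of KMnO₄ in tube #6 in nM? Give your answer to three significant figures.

0.112 nM

Step 1: 2 mL brought to 32 mL → factor 32/2 = 16
Step 2: 0.25 mL brought to 0.75 mL → factor 0.75/0.25 = 3
Step 3: 45 μL + 11.3 mL = 11345 μL total → factor 11345/45 = 252.11
Step 4: 85 μL brought to 41.3 mL → factor 41300/85 = 485.88
Step 5: 0.38 mL + 23.5 mL = 23.88 mL total → factor 23.88/0.38 = 62.842
Step 6: 3.25 mL + 4600 μL = 7.85 mL total → factor 7.85/3.25 = 2.4154
Overall dilution factor = 16 × 3 × 252.11 × 485.88 × 62.842 × 2.4154 = 8.9249 × 10^8
Final = 0.100 M / 8.9249 × 10^8 = 1.120 × 10^-10 M = 0.112 nM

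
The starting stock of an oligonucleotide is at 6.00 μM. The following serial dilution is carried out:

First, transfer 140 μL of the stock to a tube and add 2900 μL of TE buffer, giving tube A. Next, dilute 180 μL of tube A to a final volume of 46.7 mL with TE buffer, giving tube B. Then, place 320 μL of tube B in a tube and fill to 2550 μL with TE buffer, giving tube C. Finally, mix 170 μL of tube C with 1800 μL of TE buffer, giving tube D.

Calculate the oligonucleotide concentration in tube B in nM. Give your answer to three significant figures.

Step 1: 140 μL + 2900 μL = 3040 μL total → factor 3040/140 = 21.714
Step 2: 180 μL brought to 46.7 mL → factor 46700/180 = 259.44
Dilution factor through tube B = 21.714 × 259.44 = 5633.7
[tube B] = 6.00 μM / 5633.7 = 0.001065 μM = 1.07 nM

1.07 nM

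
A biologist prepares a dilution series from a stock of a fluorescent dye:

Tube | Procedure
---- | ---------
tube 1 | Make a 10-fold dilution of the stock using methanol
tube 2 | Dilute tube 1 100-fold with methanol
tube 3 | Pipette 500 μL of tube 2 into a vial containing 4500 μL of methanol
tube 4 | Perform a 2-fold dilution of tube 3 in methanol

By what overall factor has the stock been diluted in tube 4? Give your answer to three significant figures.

2.00 × 10^4

Step 1: 10-fold → factor 10
Step 2: 100-fold → factor 100
Step 3: 500 μL + 4500 μL = 5000 μL total → factor 5000/500 = 10
Step 4: 2-fold → factor 2
Overall dilution factor = 10 × 100 × 10 × 2 = 20000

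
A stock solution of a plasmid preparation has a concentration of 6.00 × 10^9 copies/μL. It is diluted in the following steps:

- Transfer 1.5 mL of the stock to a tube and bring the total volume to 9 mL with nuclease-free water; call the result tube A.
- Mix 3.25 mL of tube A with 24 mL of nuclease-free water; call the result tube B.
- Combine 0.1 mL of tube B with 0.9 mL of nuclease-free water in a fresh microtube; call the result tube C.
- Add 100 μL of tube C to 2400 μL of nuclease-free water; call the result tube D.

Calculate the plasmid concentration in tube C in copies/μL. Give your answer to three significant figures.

1.19 × 10^7 copies/μL

Step 1: 1.5 mL brought to 9 mL → factor 9/1.5 = 6
Step 2: 3.25 mL + 24 mL = 27.25 mL total → factor 27.25/3.25 = 8.3846
Step 3: 0.1 mL + 0.9 mL = 1 mL total → factor 1/0.1 = 10
Dilution factor through tube C = 6 × 8.3846 × 10 = 503.08
[tube C] = 6.00 × 10^9 copies/μL / 503.08 = 1.19 × 10^7 copies/μL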